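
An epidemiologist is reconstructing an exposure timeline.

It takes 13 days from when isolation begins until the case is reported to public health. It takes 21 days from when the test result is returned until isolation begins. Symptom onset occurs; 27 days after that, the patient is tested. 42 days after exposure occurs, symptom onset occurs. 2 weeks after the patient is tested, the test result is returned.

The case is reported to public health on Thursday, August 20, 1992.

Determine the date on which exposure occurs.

Saturday, April 25, 1992

The case is reported to public health: Aug 20, 1992.
Isolation begins: Aug 20, 1992 − 13 days = Aug 7, 1992.
The test result is returned: Aug 7, 1992 − 21 days = Jul 17, 1992.
The patient is tested: Jul 17, 1992 − 2 weeks = Jul 3, 1992.
Symptom onset occurs: Jul 3, 1992 − 27 days = Jun 6, 1992.
Exposure occurs: Jun 6, 1992 − 42 days = Apr 25, 1992.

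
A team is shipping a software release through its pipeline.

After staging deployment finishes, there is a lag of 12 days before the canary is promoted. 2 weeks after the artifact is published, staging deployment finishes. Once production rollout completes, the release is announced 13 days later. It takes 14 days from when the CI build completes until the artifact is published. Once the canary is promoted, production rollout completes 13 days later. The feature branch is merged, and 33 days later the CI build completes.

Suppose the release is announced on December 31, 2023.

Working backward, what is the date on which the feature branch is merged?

September 23, 2023

The release is announced: Dec 31, 2023.
Production rollout completes: Dec 31, 2023 − 13 days = Dec 18, 2023.
The canary is promoted: Dec 18, 2023 − 13 days = Dec 5, 2023.
Staging deployment finishes: Dec 5, 2023 − 12 days = Nov 23, 2023.
The artifact is published: Nov 23, 2023 − 2 weeks = Nov 9, 2023.
The CI build completes: Nov 9, 2023 − 14 days = Oct 26, 2023.
The feature branch is merged: Oct 26, 2023 − 33 days = Sep 23, 2023.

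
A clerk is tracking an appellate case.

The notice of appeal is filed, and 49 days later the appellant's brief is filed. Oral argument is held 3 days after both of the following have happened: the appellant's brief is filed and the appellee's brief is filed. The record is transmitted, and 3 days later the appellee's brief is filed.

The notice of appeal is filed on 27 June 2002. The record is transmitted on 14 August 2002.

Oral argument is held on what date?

The notice of appeal is filed: Jun 27, 2002.
The appellant's brief is filed: Jun 27, 2002 + 49 days = Aug 15, 2002.
The record is transmitted: Aug 14, 2002.
The appellee's brief is filed: Aug 14, 2002 + 3 days = Aug 17, 2002.
Both prerequisites met — the appellant's brief is filed (Aug 15, 2002), the appellee's brief is filed (Aug 17, 2002); the later is Aug 17, 2002.
Oral argument is held: Aug 17, 2002 + 3 days = Aug 20, 2002.

20 August 2002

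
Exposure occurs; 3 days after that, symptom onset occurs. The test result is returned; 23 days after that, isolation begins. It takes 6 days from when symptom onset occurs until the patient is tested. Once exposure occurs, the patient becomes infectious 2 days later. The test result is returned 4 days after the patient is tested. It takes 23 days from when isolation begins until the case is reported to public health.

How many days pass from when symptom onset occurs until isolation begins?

Causal path: symptom onset occurs → the patient is tested → the test result is returned → isolation begins.
Total delay along the path: 6 + 4 + 23 = 33 days.

33 days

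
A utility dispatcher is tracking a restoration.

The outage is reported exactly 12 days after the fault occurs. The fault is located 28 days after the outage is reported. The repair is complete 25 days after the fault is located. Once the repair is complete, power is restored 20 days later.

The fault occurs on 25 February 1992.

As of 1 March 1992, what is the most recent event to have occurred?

The fault occurs

The fault occurs: Feb 25, 1992.
The outage is reported: Feb 25, 1992 + 12 days = Mar 8, 1992.
The fault is located: Mar 8, 1992 + 28 days = Apr 5, 1992.
The repair is complete: Apr 5, 1992 + 25 days = Apr 30, 1992.
Power is restored: Apr 30, 1992 + 20 days = May 20, 1992.
Mar 1, 1992 falls between when the fault occurs (Feb 25, 1992) and when the outage is reported (Mar 8, 1992).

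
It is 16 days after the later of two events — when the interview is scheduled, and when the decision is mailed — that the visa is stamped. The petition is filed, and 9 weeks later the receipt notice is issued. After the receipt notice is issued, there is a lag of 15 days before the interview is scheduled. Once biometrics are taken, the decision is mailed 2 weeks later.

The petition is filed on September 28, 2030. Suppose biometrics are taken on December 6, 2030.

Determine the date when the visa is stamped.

The petition is filed: Sep 28, 2030.
The receipt notice is issued: Sep 28, 2030 + 9 weeks = Nov 30, 2030.
The interview is scheduled: Nov 30, 2030 + 15 days = Dec 15, 2030.
Biometrics are taken: Dec 6, 2030.
The decision is mailed: Dec 6, 2030 + 2 weeks = Dec 20, 2030.
Both prerequisites met — the interview is scheduled (Dec 15, 2030), the decision is mailed (Dec 20, 2030); the later is Dec 20, 2030.
The visa is stamped: Dec 20, 2030 + 16 days = Jan 5, 2031.

January 5, 2031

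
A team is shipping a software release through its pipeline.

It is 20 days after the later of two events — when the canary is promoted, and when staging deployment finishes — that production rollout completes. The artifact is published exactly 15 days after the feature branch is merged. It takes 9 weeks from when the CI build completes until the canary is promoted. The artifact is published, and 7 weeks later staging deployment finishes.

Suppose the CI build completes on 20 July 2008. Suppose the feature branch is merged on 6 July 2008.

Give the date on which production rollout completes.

11 October 2008

The CI build completes: Jul 20, 2008.
The canary is promoted: Jul 20, 2008 + 9 weeks = Sep 21, 2008.
The feature branch is merged: Jul 6, 2008.
The artifact is published: Jul 6, 2008 + 15 days = Jul 21, 2008.
Staging deployment finishes: Jul 21, 2008 + 7 weeks = Sep 8, 2008.
Both prerequisites met — the canary is promoted (Sep 21, 2008), staging deployment finishes (Sep 8, 2008); the later is Sep 21, 2008.
Production rollout completes: Sep 21, 2008 + 20 days = Oct 11, 2008.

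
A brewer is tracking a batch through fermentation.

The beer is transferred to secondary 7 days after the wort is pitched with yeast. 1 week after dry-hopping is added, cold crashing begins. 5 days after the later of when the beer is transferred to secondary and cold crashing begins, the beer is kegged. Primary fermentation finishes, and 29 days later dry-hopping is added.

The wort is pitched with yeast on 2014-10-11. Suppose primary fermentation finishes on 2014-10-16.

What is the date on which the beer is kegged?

The wort is pitched with yeast: Oct 11, 2014.
The beer is transferred to secondary: Oct 11, 2014 + 7 days = Oct 18, 2014.
Primary fermentation finishes: Oct 16, 2014.
Dry-hopping is added: Oct 16, 2014 + 29 days = Nov 14, 2014.
Cold crashing begins: Nov 14, 2014 + 1 week = Nov 21, 2014.
Both prerequisites met — the beer is transferred to secondary (Oct 18, 2014), cold crashing begins (Nov 21, 2014); the later is Nov 21, 2014.
The beer is kegged: Nov 21, 2014 + 5 days = Nov 26, 2014.

2014-11-26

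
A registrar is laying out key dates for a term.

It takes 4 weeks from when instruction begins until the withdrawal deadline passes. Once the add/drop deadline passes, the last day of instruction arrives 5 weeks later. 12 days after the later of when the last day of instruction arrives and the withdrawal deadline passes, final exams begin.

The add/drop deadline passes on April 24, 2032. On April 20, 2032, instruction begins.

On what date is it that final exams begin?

June 10, 2032

The add/drop deadline passes: Apr 24, 2032.
The last day of instruction arrives: Apr 24, 2032 + 5 weeks = May 29, 2032.
Instruction begins: Apr 20, 2032.
The withdrawal deadline passes: Apr 20, 2032 + 4 weeks = May 18, 2032.
Both prerequisites met — the last day of instruction arrives (May 29, 2032), the withdrawal deadline passes (May 18, 2032); the later is May 29, 2032.
Final exams begin: May 29, 2032 + 12 days = Jun 10, 2032.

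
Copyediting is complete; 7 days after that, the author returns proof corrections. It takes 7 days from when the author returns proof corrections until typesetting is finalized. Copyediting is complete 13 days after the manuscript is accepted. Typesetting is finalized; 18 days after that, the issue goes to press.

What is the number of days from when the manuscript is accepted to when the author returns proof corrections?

Causal path: the manuscript is accepted → copyediting is complete → the author returns proof corrections.
Total delay along the path: 13 + 7 = 20 days.

20 days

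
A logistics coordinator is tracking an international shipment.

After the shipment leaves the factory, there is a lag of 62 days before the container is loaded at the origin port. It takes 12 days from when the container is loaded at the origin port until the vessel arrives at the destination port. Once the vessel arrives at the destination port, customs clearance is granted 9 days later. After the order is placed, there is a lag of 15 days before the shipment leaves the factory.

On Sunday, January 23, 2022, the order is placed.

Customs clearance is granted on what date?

Sunday, May 1, 2022

The order is placed: Jan 23, 2022.
The shipment leaves the factory: Jan 23, 2022 + 15 days = Feb 7, 2022.
The container is loaded at the origin port: Feb 7, 2022 + 62 days = Apr 10, 2022.
The vessel arrives at the destination port: Apr 10, 2022 + 12 days = Apr 22, 2022.
Customs clearance is granted: Apr 22, 2022 + 9 days = May 1, 2022.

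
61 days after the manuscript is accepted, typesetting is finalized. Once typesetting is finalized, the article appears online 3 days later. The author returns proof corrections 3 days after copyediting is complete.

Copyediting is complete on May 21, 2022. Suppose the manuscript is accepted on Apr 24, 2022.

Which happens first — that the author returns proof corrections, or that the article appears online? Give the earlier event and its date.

The author returns proof corrections — May 24, 2022

Copyediting is complete: May 21, 2022.
The author returns proof corrections: May 21, 2022 + 3 days = May 24, 2022.
The manuscript is accepted: Apr 24, 2022.
Typesetting is finalized: Apr 24, 2022 + 61 days = Jun 24, 2022.
The article appears online: Jun 24, 2022 + 3 days = Jun 27, 2022.
Comparing: the author returns proof corrections on May 24, 2022 vs the article appears online on Jun 27, 2022. Earlier: the author returns proof corrections.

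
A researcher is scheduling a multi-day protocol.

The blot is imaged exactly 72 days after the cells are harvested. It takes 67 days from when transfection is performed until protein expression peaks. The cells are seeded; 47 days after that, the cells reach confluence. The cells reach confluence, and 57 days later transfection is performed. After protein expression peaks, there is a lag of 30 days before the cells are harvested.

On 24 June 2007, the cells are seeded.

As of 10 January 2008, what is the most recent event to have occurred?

Protein expression peaks

The cells are seeded: Jun 24, 2007.
The cells reach confluence: Jun 24, 2007 + 47 days = Aug 10, 2007.
Transfection is performed: Aug 10, 2007 + 57 days = Oct 6, 2007.
Protein expression peaks: Oct 6, 2007 + 67 days = Dec 12, 2007.
The cells are harvested: Dec 12, 2007 + 30 days = Jan 11, 2008.
The blot is imaged: Jan 11, 2008 + 72 days = Mar 23, 2008.
Jan 10, 2008 falls between when protein expression peaks (Dec 12, 2007) and when the cells are harvested (Jan 11, 2008).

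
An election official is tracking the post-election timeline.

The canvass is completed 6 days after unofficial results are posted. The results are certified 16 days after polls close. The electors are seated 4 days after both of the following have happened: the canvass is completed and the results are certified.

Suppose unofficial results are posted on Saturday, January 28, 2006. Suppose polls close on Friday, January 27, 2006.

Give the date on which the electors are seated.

Thursday, February 16, 2006

Unofficial results are posted: Jan 28, 2006.
The canvass is completed: Jan 28, 2006 + 6 days = Feb 3, 2006.
Polls close: Jan 27, 2006.
The results are certified: Jan 27, 2006 + 16 days = Feb 12, 2006.
Both prerequisites met — the canvass is completed (Feb 3, 2006), the results are certified (Feb 12, 2006); the later is Feb 12, 2006.
The electors are seated: Feb 12, 2006 + 4 days = Feb 16, 2006.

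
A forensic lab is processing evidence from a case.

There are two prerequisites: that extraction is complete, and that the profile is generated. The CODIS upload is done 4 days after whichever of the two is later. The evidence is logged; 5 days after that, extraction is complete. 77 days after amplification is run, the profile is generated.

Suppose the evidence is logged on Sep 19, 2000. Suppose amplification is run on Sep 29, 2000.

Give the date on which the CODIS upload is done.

The evidence is logged: Sep 19, 2000.
Extraction is complete: Sep 19, 2000 + 5 days = Sep 24, 2000.
Amplification is run: Sep 29, 2000.
The profile is generated: Sep 29, 2000 + 77 days = Dec 15, 2000.
Both prerequisites met — extraction is complete (Sep 24, 2000), the profile is generated (Dec 15, 2000); the later is Dec 15, 2000.
The CODIS upload is done: Dec 15, 2000 + 4 days = Dec 19, 2000.

Dec 19, 2000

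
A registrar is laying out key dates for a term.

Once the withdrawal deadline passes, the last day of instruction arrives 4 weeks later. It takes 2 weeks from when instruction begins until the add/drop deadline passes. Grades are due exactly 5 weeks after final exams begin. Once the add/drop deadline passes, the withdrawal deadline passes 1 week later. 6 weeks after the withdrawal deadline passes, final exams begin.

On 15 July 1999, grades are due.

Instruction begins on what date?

Grades are due: Jul 15, 1999.
Final exams begin: Jul 15, 1999 − 5 weeks = Jun 10, 1999.
The withdrawal deadline passes: Jun 10, 1999 − 6 weeks = Apr 29, 1999.
The add/drop deadline passes: Apr 29, 1999 − 1 week = Apr 22, 1999.
Instruction begins: Apr 22, 1999 − 2 weeks = Apr 8, 1999.

8 April 1999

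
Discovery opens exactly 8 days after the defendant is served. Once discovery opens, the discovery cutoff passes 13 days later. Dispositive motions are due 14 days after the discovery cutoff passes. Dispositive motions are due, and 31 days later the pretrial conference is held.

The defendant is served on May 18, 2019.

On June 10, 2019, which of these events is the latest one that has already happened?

The defendant is served: May 18, 2019.
Discovery opens: May 18, 2019 + 8 days = May 26, 2019.
The discovery cutoff passes: May 26, 2019 + 13 days = Jun 8, 2019.
Dispositive motions are due: Jun 8, 2019 + 14 days = Jun 22, 2019.
The pretrial conference is held: Jun 22, 2019 + 31 days = Jul 23, 2019.
Jun 10, 2019 falls between when the discovery cutoff passes (Jun 8, 2019) and when dispositive motions are due (Jun 22, 2019).

The discovery cutoff passes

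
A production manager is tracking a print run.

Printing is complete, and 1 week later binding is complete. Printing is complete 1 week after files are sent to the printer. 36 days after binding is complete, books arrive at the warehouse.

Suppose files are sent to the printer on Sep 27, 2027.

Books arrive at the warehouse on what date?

Files are sent to the printer: Sep 27, 2027.
Printing is complete: Sep 27, 2027 + 1 week = Oct 4, 2027.
Binding is complete: Oct 4, 2027 + 1 week = Oct 11, 2027.
Books arrive at the warehouse: Oct 11, 2027 + 36 days = Nov 16, 2027.

Nov 16, 2027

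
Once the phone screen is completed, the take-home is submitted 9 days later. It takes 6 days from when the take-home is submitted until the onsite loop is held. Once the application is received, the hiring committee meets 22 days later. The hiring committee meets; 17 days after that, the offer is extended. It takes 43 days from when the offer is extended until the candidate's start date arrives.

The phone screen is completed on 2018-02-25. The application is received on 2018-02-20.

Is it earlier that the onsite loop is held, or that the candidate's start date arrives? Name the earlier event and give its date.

The phone screen is completed: Feb 25, 2018.
The take-home is submitted: Feb 25, 2018 + 9 days = Mar 6, 2018.
The onsite loop is held: Mar 6, 2018 + 6 days = Mar 12, 2018.
The application is received: Feb 20, 2018.
The hiring committee meets: Feb 20, 2018 + 22 days = Mar 14, 2018.
The offer is extended: Mar 14, 2018 + 17 days = Mar 31, 2018.
The candidate's start date arrives: Mar 31, 2018 + 43 days = May 13, 2018.
Comparing: the onsite loop is held on Mar 12, 2018 vs the candidate's start date arrives on May 13, 2018. Earlier: the onsite loop is held.

The onsite loop is held — 2018-03-12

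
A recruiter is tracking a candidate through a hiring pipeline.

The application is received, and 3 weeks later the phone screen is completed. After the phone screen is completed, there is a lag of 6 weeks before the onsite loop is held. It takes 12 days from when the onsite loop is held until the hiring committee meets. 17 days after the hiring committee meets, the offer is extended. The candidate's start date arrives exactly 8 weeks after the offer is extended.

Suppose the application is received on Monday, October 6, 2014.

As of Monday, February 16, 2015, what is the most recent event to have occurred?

The offer is extended

The application is received: Oct 6, 2014.
The phone screen is completed: Oct 6, 2014 + 3 weeks = Oct 27, 2014.
The onsite loop is held: Oct 27, 2014 + 6 weeks = Dec 8, 2014.
The hiring committee meets: Dec 8, 2014 + 12 days = Dec 20, 2014.
The offer is extended: Dec 20, 2014 + 17 days = Jan 6, 2015.
The candidate's start date arrives: Jan 6, 2015 + 8 weeks = Mar 3, 2015.
Feb 16, 2015 falls between when the offer is extended (Jan 6, 2015) and when the candidate's start date arrives (Mar 3, 2015).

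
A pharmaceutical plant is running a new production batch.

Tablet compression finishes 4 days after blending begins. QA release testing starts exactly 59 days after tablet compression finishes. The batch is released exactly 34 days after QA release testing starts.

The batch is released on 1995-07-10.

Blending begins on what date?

The batch is released: Jul 10, 1995.
QA release testing starts: Jul 10, 1995 − 34 days = Jun 6, 1995.
Tablet compression finishes: Jun 6, 1995 − 59 days = Apr 8, 1995.
Blending begins: Apr 8, 1995 − 4 days = Apr 4, 1995.

1995-04-04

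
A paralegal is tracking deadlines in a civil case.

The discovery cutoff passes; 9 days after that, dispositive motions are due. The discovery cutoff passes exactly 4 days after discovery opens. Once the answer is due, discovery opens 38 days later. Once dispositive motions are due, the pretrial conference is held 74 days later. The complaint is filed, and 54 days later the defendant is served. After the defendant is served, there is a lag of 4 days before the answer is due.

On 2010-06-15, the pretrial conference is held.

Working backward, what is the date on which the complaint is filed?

The pretrial conference is held: Jun 15, 2010.
Dispositive motions are due: Jun 15, 2010 − 74 days = Apr 2, 2010.
The discovery cutoff passes: Apr 2, 2010 − 9 days = Mar 24, 2010.
Discovery opens: Mar 24, 2010 − 4 days = Mar 20, 2010.
The answer is due: Mar 20, 2010 − 38 days = Feb 10, 2010.
The defendant is served: Feb 10, 2010 − 4 days = Feb 6, 2010.
The complaint is filed: Feb 6, 2010 − 54 days = Dec 14, 2009.

2009-12-14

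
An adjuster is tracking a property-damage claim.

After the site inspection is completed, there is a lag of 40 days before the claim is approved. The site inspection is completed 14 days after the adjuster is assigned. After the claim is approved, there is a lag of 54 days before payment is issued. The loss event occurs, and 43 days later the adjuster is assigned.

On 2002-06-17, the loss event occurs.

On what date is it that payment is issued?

2002-11-15

The loss event occurs: Jun 17, 2002.
The adjuster is assigned: Jun 17, 2002 + 43 days = Jul 30, 2002.
The site inspection is completed: Jul 30, 2002 + 14 days = Aug 13, 2002.
The claim is approved: Aug 13, 2002 + 40 days = Sep 22, 2002.
Payment is issued: Sep 22, 2002 + 54 days = Nov 15, 2002.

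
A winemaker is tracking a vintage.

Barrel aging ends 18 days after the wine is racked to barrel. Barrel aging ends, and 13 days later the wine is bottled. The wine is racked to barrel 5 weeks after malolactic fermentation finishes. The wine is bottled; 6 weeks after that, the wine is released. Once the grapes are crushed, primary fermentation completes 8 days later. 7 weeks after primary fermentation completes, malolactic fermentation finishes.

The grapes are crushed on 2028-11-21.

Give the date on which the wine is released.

The grapes are crushed: Nov 21, 2028.
Primary fermentation completes: Nov 21, 2028 + 8 days = Nov 29, 2028.
Malolactic fermentation finishes: Nov 29, 2028 + 7 weeks = Jan 17, 2029.
The wine is racked to barrel: Jan 17, 2029 + 5 weeks = Feb 21, 2029.
Barrel aging ends: Feb 21, 2029 + 18 days = Mar 11, 2029.
The wine is bottled: Mar 11, 2029 + 13 days = Mar 24, 2029.
The wine is released: Mar 24, 2029 + 6 weeks = May 5, 2029.

2029-05-05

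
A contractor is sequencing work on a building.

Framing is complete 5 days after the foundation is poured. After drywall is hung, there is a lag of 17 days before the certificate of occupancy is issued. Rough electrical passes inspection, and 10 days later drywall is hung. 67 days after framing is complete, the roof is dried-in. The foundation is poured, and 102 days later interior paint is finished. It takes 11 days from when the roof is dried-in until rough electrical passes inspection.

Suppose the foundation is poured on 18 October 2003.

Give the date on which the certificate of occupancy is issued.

5 February 2004

The foundation is poured: Oct 18, 2003.
Framing is complete: Oct 18, 2003 + 5 days = Oct 23, 2003.
The roof is dried-in: Oct 23, 2003 + 67 days = Dec 29, 2003.
Rough electrical passes inspection: Dec 29, 2003 + 11 days = Jan 9, 2004.
Drywall is hung: Jan 9, 2004 + 10 days = Jan 19, 2004.
The certificate of occupancy is issued: Jan 19, 2004 + 17 days = Feb 5, 2004.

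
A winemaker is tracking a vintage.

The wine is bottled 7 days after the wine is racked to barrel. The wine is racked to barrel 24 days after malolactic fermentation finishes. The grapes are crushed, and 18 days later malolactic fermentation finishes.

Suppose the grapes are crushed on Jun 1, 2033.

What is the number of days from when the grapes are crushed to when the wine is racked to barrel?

Causal path: the grapes are crushed → malolactic fermentation finishes → the wine is racked to barrel.
Total delay along the path: 18 + 24 = 42 days.

42 days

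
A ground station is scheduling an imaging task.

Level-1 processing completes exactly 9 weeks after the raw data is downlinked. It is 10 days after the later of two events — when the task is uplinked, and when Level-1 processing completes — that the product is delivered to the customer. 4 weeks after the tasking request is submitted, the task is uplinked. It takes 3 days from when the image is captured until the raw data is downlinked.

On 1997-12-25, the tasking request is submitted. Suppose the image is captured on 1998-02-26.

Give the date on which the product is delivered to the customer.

The tasking request is submitted: Dec 25, 1997.
The task is uplinked: Dec 25, 1997 + 4 weeks = Jan 22, 1998.
The image is captured: Feb 26, 1998.
The raw data is downlinked: Feb 26, 1998 + 3 days = Mar 1, 1998.
Level-1 processing completes: Mar 1, 1998 + 9 weeks = May 3, 1998.
Both prerequisites met — the task is uplinked (Jan 22, 1998), Level-1 processing completes (May 3, 1998); the later is May 3, 1998.
The product is delivered to the customer: May 3, 1998 + 10 days = May 13, 1998.

1998-05-13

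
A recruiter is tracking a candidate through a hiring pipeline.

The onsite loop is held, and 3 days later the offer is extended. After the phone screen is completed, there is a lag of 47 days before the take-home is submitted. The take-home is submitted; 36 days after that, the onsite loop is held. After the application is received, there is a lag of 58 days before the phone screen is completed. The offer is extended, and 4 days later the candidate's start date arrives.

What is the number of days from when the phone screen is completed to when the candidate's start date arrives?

Causal path: the phone screen is completed → the take-home is submitted → the onsite loop is held → the offer is extended → the candidate's start date arrives.
Total delay along the path: 47 + 36 + 3 + 4 = 90 days.

90 days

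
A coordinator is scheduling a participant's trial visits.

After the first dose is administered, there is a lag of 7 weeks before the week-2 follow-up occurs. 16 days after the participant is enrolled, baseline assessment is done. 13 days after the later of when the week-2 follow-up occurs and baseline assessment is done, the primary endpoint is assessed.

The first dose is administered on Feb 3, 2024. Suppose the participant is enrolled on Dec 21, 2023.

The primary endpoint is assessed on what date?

Apr 5, 2024

The first dose is administered: Feb 3, 2024.
The week-2 follow-up occurs: Feb 3, 2024 + 7 weeks = Mar 23, 2024.
The participant is enrolled: Dec 21, 2023.
Baseline assessment is done: Dec 21, 2023 + 16 days = Jan 6, 2024.
Both prerequisites met — the week-2 follow-up occurs (Mar 23, 2024), baseline assessment is done (Jan 6, 2024); the later is Mar 23, 2024.
The primary endpoint is assessed: Mar 23, 2024 + 13 days = Apr 5, 2024.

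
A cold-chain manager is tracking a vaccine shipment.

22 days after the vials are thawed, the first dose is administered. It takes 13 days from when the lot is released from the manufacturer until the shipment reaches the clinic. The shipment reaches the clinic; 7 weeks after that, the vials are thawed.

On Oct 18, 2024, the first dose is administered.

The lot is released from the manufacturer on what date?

The first dose is administered: Oct 18, 2024.
The vials are thawed: Oct 18, 2024 − 22 days = Sep 26, 2024.
The shipment reaches the clinic: Sep 26, 2024 − 7 weeks = Aug 8, 2024.
The lot is released from the manufacturer: Aug 8, 2024 − 13 days = Jul 26, 2024.

Jul 26, 2024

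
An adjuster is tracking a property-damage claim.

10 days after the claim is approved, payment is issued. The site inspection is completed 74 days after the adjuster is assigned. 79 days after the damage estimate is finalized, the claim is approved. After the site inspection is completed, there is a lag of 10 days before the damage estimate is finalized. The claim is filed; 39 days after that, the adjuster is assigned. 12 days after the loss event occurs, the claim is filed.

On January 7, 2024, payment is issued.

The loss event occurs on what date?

May 28, 2023

Payment is issued: Jan 7, 2024.
The claim is approved: Jan 7, 2024 − 10 days = Dec 28, 2023.
The damage estimate is finalized: Dec 28, 2023 − 79 days = Oct 10, 2023.
The site inspection is completed: Oct 10, 2023 − 10 days = Sep 30, 2023.
The adjuster is assigned: Sep 30, 2023 − 74 days = Jul 18, 2023.
The claim is filed: Jul 18, 2023 − 39 days = Jun 9, 2023.
The loss event occurs: Jun 9, 2023 − 12 days = May 28, 2023.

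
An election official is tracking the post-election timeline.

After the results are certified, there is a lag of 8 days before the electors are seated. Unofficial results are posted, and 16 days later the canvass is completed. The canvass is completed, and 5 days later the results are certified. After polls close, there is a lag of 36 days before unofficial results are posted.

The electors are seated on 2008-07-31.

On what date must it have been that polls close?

2008-05-27

The electors are seated: Jul 31, 2008.
The results are certified: Jul 31, 2008 − 8 days = Jul 23, 2008.
The canvass is completed: Jul 23, 2008 − 5 days = Jul 18, 2008.
Unofficial results are posted: Jul 18, 2008 − 16 days = Jul 2, 2008.
Polls close: Jul 2, 2008 − 36 days = May 27, 2008.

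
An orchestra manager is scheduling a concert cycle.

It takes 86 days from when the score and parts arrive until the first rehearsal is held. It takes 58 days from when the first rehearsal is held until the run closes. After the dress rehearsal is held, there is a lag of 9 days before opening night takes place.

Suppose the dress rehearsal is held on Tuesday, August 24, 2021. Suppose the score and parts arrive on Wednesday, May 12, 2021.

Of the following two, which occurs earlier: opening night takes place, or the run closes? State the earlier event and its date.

Opening night takes place — Thursday, September 2, 2021

The dress rehearsal is held: Aug 24, 2021.
Opening night takes place: Aug 24, 2021 + 9 days = Sep 2, 2021.
The score and parts arrive: May 12, 2021.
The first rehearsal is held: May 12, 2021 + 86 days = Aug 6, 2021.
The run closes: Aug 6, 2021 + 58 days = Oct 3, 2021.
Comparing: opening night takes place on Sep 2, 2021 vs the run closes on Oct 3, 2021. Earlier: opening night takes place.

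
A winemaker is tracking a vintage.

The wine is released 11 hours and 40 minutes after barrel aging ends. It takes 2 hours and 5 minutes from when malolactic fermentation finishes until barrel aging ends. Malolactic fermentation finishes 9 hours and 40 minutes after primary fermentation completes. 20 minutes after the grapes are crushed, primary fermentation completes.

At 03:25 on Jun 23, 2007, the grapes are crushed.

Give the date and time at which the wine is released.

03:10 on Jun 24, 2007

The grapes are crushed: 03:25 Jun 23, 2007.
Primary fermentation completes: 03:25 Jun 23, 2007 + 20m = 03:45 Jun 23, 2007.
Malolactic fermentation finishes: 03:45 Jun 23, 2007 + 9h40m = 13:25 Jun 23, 2007.
Barrel aging ends: 13:25 Jun 23, 2007 + 2h05m = 15:30 Jun 23, 2007.
The wine is released: 15:30 Jun 23, 2007 + 11h40m = 03:10 Jun 24, 2007.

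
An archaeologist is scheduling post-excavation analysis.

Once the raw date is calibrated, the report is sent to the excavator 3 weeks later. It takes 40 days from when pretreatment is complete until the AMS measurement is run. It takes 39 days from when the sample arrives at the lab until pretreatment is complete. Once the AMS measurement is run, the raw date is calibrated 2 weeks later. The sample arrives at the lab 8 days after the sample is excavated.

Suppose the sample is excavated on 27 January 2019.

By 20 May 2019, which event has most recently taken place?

The sample is excavated: Jan 27, 2019.
The sample arrives at the lab: Jan 27, 2019 + 8 days = Feb 4, 2019.
Pretreatment is complete: Feb 4, 2019 + 39 days = Mar 15, 2019.
The AMS measurement is run: Mar 15, 2019 + 40 days = Apr 24, 2019.
The raw date is calibrated: Apr 24, 2019 + 2 weeks = May 8, 2019.
The report is sent to the excavator: May 8, 2019 + 3 weeks = May 29, 2019.
May 20, 2019 falls between when the raw date is calibrated (May 8, 2019) and when the report is sent to the excavator (May 29, 2019).

The raw date is calibrated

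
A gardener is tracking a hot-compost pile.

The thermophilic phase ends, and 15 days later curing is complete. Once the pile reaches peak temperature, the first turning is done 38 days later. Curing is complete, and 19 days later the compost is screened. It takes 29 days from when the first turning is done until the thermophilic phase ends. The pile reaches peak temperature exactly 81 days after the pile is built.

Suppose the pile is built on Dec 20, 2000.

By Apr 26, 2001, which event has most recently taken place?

The pile is built: Dec 20, 2000.
The pile reaches peak temperature: Dec 20, 2000 + 81 days = Mar 11, 2001.
The first turning is done: Mar 11, 2001 + 38 days = Apr 18, 2001.
The thermophilic phase ends: Apr 18, 2001 + 29 days = May 17, 2001.
Curing is complete: May 17, 2001 + 15 days = Jun 1, 2001.
The compost is screened: Jun 1, 2001 + 19 days = Jun 20, 2001.
Apr 26, 2001 falls between when the first turning is done (Apr 18, 2001) and when the thermophilic phase ends (May 17, 2001).

The first turning is done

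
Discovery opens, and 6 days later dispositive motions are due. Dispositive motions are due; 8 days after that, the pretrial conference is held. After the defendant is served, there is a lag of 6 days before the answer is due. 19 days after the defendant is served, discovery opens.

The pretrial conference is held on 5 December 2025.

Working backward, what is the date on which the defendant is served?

The pretrial conference is held: Dec 5, 2025.
Dispositive motions are due: Dec 5, 2025 − 8 days = Nov 27, 2025.
Discovery opens: Nov 27, 2025 − 6 days = Nov 21, 2025.
The defendant is served: Nov 21, 2025 − 19 days = Nov 2, 2025.

2 November 2025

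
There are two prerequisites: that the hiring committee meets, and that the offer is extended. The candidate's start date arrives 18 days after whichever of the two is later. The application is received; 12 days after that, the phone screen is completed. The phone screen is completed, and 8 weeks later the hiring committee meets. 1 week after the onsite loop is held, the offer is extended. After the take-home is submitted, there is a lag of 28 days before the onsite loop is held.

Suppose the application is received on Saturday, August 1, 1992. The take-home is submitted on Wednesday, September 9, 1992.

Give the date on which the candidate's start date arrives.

Sunday, November 1, 1992

The application is received: Aug 1, 1992.
The phone screen is completed: Aug 1, 1992 + 12 days = Aug 13, 1992.
The hiring committee meets: Aug 13, 1992 + 8 weeks = Oct 8, 1992.
The take-home is submitted: Sep 9, 1992.
The onsite loop is held: Sep 9, 1992 + 28 days = Oct 7, 1992.
The offer is extended: Oct 7, 1992 + 1 week = Oct 14, 1992.
Both prerequisites met — the hiring committee meets (Oct 8, 1992), the offer is extended (Oct 14, 1992); the later is Oct 14, 1992.
The candidate's start date arrives: Oct 14, 1992 + 18 days = Nov 1, 1992.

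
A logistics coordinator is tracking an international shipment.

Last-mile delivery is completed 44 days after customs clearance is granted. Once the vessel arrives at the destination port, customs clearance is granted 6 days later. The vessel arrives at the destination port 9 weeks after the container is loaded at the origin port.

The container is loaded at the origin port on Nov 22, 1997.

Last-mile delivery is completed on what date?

Mar 15, 1998

The container is loaded at the origin port: Nov 22, 1997.
The vessel arrives at the destination port: Nov 22, 1997 + 9 weeks = Jan 24, 1998.
Customs clearance is granted: Jan 24, 1998 + 6 days = Jan 30, 1998.
Last-mile delivery is completed: Jan 30, 1998 + 44 days = Mar 15, 1998.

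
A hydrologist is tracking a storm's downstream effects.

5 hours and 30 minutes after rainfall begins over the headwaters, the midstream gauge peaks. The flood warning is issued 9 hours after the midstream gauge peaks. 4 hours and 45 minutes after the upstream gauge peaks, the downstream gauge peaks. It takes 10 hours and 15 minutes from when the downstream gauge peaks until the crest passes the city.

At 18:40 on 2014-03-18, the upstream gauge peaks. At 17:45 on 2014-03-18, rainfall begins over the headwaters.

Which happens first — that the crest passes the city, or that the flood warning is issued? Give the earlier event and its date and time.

The upstream gauge peaks: 18:40 Mar 18, 2014.
The downstream gauge peaks: 18:40 Mar 18, 2014 + 4h45m = 23:25 Mar 18, 2014.
The crest passes the city: 23:25 Mar 18, 2014 + 10h15m = 09:40 Mar 19, 2014.
Rainfall begins over the headwaters: 17:45 Mar 18, 2014.
The midstream gauge peaks: 17:45 Mar 18, 2014 + 5h30m = 23:15 Mar 18, 2014.
The flood warning is issued: 23:15 Mar 18, 2014 + 9h = 08:15 Mar 19, 2014.
Comparing: the crest passes the city at 09:40 Mar 19, 2014 vs the flood warning is issued at 08:15 Mar 19, 2014. Earlier: the flood warning is issued.

The flood warning is issued — 08:15 on 2014-03-19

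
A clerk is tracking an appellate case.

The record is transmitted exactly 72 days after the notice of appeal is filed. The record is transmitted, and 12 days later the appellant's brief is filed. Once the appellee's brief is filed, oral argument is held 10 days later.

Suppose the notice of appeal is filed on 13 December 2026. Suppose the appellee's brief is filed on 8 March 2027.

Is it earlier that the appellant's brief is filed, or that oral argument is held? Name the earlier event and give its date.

The notice of appeal is filed: Dec 13, 2026.
The record is transmitted: Dec 13, 2026 + 72 days = Feb 23, 2027.
The appellant's brief is filed: Feb 23, 2027 + 12 days = Mar 7, 2027.
The appellee's brief is filed: Mar 8, 2027.
Oral argument is held: Mar 8, 2027 + 10 days = Mar 18, 2027.
Comparing: the appellant's brief is filed on Mar 7, 2027 vs oral argument is held on Mar 18, 2027. Earlier: the appellant's brief is filed.

The appellant's brief is filed — 7 March 2027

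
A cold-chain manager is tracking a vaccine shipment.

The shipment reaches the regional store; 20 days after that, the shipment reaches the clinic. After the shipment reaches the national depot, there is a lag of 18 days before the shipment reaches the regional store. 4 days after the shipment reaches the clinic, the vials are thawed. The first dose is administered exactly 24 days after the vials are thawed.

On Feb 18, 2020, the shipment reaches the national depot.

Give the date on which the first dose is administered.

The shipment reaches the national depot: Feb 18, 2020.
The shipment reaches the regional store: Feb 18, 2020 + 18 days = Mar 7, 2020.
The shipment reaches the clinic: Mar 7, 2020 + 20 days = Mar 27, 2020.
The vials are thawed: Mar 27, 2020 + 4 days = Mar 31, 2020.
The first dose is administered: Mar 31, 2020 + 24 days = Apr 24, 2020.

Apr 24, 2020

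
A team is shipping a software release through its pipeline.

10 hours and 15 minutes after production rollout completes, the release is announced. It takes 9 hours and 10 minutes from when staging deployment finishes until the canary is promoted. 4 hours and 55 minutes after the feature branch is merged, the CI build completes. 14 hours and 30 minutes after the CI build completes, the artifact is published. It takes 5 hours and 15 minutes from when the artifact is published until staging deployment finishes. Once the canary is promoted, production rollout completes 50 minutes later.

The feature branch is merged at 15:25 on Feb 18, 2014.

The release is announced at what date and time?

The feature branch is merged: 15:25 Feb 18, 2014.
The CI build completes: 15:25 Feb 18, 2014 + 4h55m = 20:20 Feb 18, 2014.
The artifact is published: 20:20 Feb 18, 2014 + 14h30m = 10:50 Feb 19, 2014.
Staging deployment finishes: 10:50 Feb 19, 2014 + 5h15m = 16:05 Feb 19, 2014.
The canary is promoted: 16:05 Feb 19, 2014 + 9h10m = 01:15 Feb 20, 2014.
Production rollout completes: 01:15 Feb 20, 2014 + 50m = 02:05 Feb 20, 2014.
The release is announced: 02:05 Feb 20, 2014 + 10h15m = 12:20 Feb 20, 2014.

12:20 on Feb 20, 2014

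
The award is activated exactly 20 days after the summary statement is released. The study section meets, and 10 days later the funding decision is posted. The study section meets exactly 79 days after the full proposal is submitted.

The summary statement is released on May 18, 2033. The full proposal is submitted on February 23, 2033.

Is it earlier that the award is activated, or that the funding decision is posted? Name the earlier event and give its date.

The summary statement is released: May 18, 2033.
The award is activated: May 18, 2033 + 20 days = Jun 7, 2033.
The full proposal is submitted: Feb 23, 2033.
The study section meets: Feb 23, 2033 + 79 days = May 13, 2033.
The funding decision is posted: May 13, 2033 + 10 days = May 23, 2033.
Comparing: the award is activated on Jun 7, 2033 vs the funding decision is posted on May 23, 2033. Earlier: the funding decision is posted.

The funding decision is posted — May 23, 2033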